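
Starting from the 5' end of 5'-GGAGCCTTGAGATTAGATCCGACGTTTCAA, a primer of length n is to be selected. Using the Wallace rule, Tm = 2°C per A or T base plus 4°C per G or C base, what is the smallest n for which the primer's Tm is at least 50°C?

n = 17

First 16 bases: GGAGCCTTGAGATTAG → Tm = 48°C (< 50°C)
First 17 bases: GGAGCCTTGAGATTAGA → Tm = 50°C (≥ 50°C)
Each additional base adds 2°C (A/T) or 4°C (G/C), so Tm is non-decreasing in n; n = 17 is the first length to reach 50°C.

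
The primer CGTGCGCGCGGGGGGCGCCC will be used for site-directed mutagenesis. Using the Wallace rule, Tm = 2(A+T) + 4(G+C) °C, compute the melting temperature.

78°C

Counting bases: A=0, C=8, T=1, G=11
So N_AT = 1 and N_GC = 19.
Tm = 2×1 + 4×19 = 78°C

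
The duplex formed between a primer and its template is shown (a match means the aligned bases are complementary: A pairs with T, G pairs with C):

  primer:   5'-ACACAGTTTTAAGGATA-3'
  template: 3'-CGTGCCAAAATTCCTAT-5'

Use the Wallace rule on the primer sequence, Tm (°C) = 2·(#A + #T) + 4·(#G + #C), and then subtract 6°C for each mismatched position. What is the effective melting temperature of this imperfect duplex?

32°C

Primer base counts: A=7, T=5, G=3, C=2 → A+T=12, G+C=5
Perfect-match Tm = 2(12) + 4(5) = 24 + 20 = 44°C
Mismatches (positions where the bases are not complementary): 2 (at positions 1, 5)
Effective Tm = 44 − 2×6 = 44 − 12 = 32°C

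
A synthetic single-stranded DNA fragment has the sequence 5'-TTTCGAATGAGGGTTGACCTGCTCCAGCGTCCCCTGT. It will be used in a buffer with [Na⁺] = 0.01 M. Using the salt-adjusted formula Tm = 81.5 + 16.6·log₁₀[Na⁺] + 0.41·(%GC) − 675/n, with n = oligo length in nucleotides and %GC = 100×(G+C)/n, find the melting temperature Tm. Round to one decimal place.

53.3°C

Length n = 37. Counting bases: T=11, G=10, C=11, A=5
G+C = 21, so %GC = 21/37 × 100 = 56.757%
Salt term: 16.6 × (-2) = -33.2
GC term: 0.41 × 56.757 = 23.27; length term: −675/37 = −18.243
Tm = 81.5 + (-33.2) + 23.27 − 18.243 = 53.327 → 53.3°C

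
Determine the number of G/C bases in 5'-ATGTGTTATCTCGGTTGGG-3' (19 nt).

9

T=8, G=7, A=2, C=2
G+C = 7 + 2 = 9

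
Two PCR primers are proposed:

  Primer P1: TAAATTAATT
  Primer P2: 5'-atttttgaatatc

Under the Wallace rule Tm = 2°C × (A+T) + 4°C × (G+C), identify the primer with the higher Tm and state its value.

Primer P2, 30°C

Primer P1: A+T=10, G+C=0 → Tm = 2(10)+4(0) = 20°C
Primer P2: A+T=11, G+C=2 → Tm = 2(11)+4(2) = 30°C
20°C vs 30°C → primer P2 is higher.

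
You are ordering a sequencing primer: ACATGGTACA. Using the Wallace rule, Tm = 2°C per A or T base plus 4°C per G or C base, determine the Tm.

28°C

G=2, A=4, T=2, C=2
A+T = 6, G+C = 4
Tm = 2(6) + 4(4) = 12 + 16 = 28°C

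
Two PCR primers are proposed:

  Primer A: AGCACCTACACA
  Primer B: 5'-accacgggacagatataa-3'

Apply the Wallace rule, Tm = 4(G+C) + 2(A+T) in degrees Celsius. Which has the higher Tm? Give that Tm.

Primer A: A+T=6, G+C=6 → Tm = 2(6)+4(6) = 36°C
Primer B: A+T=10, G+C=8 → Tm = 2(10)+4(8) = 52°C
36°C vs 52°C → primer B is higher.

Primer B, 52°C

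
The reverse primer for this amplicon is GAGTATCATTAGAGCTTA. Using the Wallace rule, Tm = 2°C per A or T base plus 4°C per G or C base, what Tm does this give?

Scanning the sequence gives T=6, A=6, G=4, C=2.
AT pairs contribute 12, GC pairs contribute 6.
Tm = 2×12 + 4×6 = 48°C

48°C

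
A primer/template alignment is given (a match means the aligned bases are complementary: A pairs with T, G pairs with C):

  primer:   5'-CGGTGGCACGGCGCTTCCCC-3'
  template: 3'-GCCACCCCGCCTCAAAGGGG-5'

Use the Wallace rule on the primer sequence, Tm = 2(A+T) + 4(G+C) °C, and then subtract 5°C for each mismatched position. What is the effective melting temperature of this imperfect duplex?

52°C

Primer base counts: A=1, T=3, G=7, C=9 → A+T=4, G+C=16
Perfect-match Tm = 2(4) + 4(16) = 8 + 64 = 72°C
Mismatches (positions where the bases are not complementary): 4 (at positions 7, 8, 12, 14)
Effective Tm = 72 − 4×5 = 72 − 20 = 52°C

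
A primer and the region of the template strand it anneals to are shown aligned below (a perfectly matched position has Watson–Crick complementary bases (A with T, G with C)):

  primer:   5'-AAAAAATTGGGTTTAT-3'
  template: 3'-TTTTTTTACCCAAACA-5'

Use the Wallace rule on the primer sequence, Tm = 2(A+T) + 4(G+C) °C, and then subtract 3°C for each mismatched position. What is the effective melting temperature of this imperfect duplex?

32°C

Primer base counts: A=7, T=6, G=3, C=0 → A+T=13, G+C=3
Perfect-match Tm = 2(13) + 4(3) = 26 + 12 = 38°C
Mismatches (positions where the bases are not complementary): 2 (at positions 7, 15)
Effective Tm = 38 − 2×3 = 38 − 6 = 32°C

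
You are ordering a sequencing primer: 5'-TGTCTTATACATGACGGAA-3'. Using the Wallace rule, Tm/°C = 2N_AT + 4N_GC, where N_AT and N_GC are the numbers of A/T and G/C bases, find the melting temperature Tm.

52°C

Scanning the sequence gives T=6, G=4, A=6, C=3.
A+T = 12, G+C = 7
Tm = 4·7 + 2·12 = 28 + 24 = 52°C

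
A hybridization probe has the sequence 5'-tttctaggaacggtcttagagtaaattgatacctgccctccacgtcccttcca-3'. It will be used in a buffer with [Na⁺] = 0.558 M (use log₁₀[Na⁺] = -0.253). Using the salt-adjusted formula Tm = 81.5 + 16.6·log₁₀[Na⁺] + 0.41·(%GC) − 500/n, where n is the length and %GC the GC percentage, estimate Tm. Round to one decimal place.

87.2°C

Length n = 53. Counting bases: C=16, G=9, A=12, T=16
G+C = 25, so %GC = 25/53 × 100 = 47.17%
Salt term: 16.6 × (-0.253) = -4.2
GC term: 0.41 × 47.17 = 19.34; length term: −500/53 = −9.434
Tm = 81.5 + (-4.2) + 19.34 − 9.434 = 87.206 → 87.2°C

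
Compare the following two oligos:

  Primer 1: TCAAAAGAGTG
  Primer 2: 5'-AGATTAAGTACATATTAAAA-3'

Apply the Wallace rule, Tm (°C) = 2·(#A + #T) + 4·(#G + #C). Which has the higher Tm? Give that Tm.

Primer 1: A+T=7, G+C=4 → Tm = 2(7)+4(4) = 30°C
Primer 2: A+T=17, G+C=3 → Tm = 2(17)+4(3) = 46°C
30°C vs 46°C → primer 2 is higher.

Primer 2, 46°C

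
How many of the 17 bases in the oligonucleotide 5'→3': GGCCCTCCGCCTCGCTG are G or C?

Counting bases: A=0, T=3, C=9, G=5
G+C = 5 + 9 = 14

14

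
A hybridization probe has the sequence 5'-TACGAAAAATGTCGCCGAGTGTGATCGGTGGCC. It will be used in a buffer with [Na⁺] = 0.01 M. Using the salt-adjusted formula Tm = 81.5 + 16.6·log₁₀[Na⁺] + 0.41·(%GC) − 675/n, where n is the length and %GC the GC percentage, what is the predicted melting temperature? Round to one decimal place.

Length n = 33. Base counts: A=8, G=11, C=7, T=7
G+C = 18, so %GC = 18/33 × 100 = 54.545%
Salt term: 16.6 × (-2) = -33.2
GC term: 0.41 × 54.545 = 22.363; length term: −675/33 = −20.455
Tm = 81.5 + (-33.2) + 22.363 − 20.455 = 50.208 → 50.2°C

50.2°C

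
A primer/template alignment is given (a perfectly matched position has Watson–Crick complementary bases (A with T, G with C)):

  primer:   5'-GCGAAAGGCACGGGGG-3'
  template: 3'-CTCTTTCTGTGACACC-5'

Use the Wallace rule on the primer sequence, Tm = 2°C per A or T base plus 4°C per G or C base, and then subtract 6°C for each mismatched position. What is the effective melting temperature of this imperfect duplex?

Primer base counts: A=4, T=0, G=9, C=3 → A+T=4, G+C=12
Perfect-match Tm = 2(4) + 4(12) = 8 + 48 = 56°C
Mismatches (positions where the bases are not complementary): 4 (at positions 2, 8, 12, 14)
Effective Tm = 56 − 4×6 = 56 − 24 = 32°C

32°C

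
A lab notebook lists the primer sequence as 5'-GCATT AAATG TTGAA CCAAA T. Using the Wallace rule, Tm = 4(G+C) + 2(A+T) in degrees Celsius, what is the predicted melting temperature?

54°C

Counting bases: C=3, T=6, A=9, G=3
AT pairs contribute 15, GC pairs contribute 6.
Tm = 2(15) + 4(6) = 30 + 24 = 54°C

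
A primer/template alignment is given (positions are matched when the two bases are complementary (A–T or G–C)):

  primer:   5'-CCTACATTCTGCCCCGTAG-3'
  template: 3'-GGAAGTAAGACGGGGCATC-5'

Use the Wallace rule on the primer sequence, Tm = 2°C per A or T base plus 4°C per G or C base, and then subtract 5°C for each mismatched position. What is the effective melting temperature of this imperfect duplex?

55°C

Primer base counts: A=3, T=5, G=3, C=8 → A+T=8, G+C=11
Perfect-match Tm = 2(8) + 4(11) = 16 + 44 = 60°C
Mismatches (positions where the bases are not complementary): 1 (at position 4)
Effective Tm = 60 − 1×5 = 60 − 5 = 55°C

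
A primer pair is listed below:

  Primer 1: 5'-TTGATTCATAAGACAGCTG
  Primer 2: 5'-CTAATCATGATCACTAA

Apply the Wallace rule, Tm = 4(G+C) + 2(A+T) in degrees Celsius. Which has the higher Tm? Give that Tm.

Primer 1, 52°C

Primer 1: A+T=12, G+C=7 → Tm = 2(12)+4(7) = 52°C
Primer 2: A+T=12, G+C=5 → Tm = 2(12)+4(5) = 44°C
52°C vs 44°C → primer 1 is higher.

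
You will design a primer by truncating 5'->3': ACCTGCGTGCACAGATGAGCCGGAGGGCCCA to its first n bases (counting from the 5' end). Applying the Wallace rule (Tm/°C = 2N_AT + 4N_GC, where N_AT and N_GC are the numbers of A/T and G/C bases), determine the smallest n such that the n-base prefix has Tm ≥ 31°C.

n = 10

First 9 bases: ACCTGCGTG → Tm = 30°C (< 31°C)
First 10 bases: ACCTGCGTGC → Tm = 34°C (≥ 31°C)
Since every base adds ≥2°C, Tm only increases with n, so the threshold is first crossed at n = 10.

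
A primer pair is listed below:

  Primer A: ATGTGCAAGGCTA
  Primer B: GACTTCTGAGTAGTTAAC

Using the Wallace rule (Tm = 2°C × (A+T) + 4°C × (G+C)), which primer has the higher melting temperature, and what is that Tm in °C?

Primer A: A+T=7, G+C=6 → Tm = 2(7)+4(6) = 38°C
Primer B: A+T=11, G+C=7 → Tm = 2(11)+4(7) = 50°C
38°C vs 50°C → primer B is higher.

Primer B, 50°C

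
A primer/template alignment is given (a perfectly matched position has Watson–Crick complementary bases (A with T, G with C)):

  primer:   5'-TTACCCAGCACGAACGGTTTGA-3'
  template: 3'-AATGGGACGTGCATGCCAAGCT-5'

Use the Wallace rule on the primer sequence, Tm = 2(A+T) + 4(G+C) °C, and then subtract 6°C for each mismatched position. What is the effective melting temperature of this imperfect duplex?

Primer base counts: A=6, T=5, G=5, C=6 → A+T=11, G+C=11
Perfect-match Tm = 2(11) + 4(11) = 22 + 44 = 66°C
Mismatches (positions where the bases are not complementary): 3 (at positions 7, 13, 20)
Effective Tm = 66 − 3×6 = 66 − 18 = 48°C

48°C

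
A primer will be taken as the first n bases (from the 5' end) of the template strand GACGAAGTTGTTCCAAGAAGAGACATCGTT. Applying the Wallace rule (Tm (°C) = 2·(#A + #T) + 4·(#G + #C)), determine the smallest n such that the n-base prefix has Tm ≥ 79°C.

n = 28

First 27 bases: GACGAAGTTGTTCCAAGAAGAGACATC → Tm = 78°C (< 79°C)
First 28 bases: GACGAAGTTGTTCCAAGAAGAGACATCG → Tm = 82°C (≥ 79°C)
Each additional base adds 2°C (A/T) or 4°C (G/C), so Tm is non-decreasing in n; n = 28 is the first length to reach 79°C.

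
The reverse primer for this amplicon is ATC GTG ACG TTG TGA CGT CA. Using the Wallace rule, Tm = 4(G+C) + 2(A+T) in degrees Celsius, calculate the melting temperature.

60°C

Counting bases: G=6, T=6, A=4, C=4
AT pairs contribute 10, GC pairs contribute 10.
Tm = 2×10 + 4×10 = 60°C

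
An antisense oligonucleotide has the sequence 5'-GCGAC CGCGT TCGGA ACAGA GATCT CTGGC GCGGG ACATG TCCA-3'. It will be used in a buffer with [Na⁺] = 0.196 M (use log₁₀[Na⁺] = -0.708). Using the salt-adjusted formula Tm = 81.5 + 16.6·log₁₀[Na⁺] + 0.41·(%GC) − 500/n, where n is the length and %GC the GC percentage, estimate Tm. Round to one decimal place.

84.5°C

Length n = 44. T=7, C=13, G=15, A=9
G+C = 28, so %GC = 28/44 × 100 = 63.636%
Salt term: 16.6 × (-0.708) = -11.753
GC term: 0.41 × 63.636 = 26.091; length term: −500/44 = −11.364
Tm = 81.5 + (-11.753) + 26.091 − 11.364 = 84.474 → 84.5°C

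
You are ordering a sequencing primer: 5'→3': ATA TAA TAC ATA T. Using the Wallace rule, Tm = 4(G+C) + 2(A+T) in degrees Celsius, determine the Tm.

Counting bases: A=7, T=5, C=1, G=0
A+T = 12, G+C = 1
Tm = 4·1 + 2·12 = 4 + 24 = 28°C

28°C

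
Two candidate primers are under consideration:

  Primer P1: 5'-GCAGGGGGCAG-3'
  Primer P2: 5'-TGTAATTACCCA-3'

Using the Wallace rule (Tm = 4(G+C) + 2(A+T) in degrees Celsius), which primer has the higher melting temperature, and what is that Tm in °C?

Primer P1: A+T=2, G+C=9 → Tm = 2(2)+4(9) = 40°C
Primer P2: A+T=8, G+C=4 → Tm = 2(8)+4(4) = 32°C
40°C vs 32°C → primer P1 is higher.

Primer P1, 40°C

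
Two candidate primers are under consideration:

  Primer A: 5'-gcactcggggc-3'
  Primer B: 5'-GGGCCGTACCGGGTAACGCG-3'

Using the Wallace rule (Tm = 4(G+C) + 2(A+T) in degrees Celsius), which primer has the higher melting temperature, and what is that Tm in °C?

Primer B, 70°C

Primer A: A+T=2, G+C=9 → Tm = 2(2)+4(9) = 40°C
Primer B: A+T=5, G+C=15 → Tm = 2(5)+4(15) = 70°C
40°C vs 70°C → primer B is higher.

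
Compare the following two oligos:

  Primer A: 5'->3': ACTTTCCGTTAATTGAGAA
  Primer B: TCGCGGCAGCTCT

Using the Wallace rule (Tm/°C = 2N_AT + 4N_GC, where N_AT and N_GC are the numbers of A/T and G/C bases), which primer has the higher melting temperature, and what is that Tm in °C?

Primer A, 50°C

Primer A: A+T=13, G+C=6 → Tm = 2(13)+4(6) = 50°C
Primer B: A+T=4, G+C=9 → Tm = 2(4)+4(9) = 44°C
50°C vs 44°C → primer A is higher.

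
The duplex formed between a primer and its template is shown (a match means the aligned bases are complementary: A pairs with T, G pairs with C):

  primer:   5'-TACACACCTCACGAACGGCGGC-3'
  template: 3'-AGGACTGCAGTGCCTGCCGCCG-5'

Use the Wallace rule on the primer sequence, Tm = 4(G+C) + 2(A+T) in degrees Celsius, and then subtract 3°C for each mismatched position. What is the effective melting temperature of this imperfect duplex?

57°C

Primer base counts: A=6, T=2, G=5, C=9 → A+T=8, G+C=14
Perfect-match Tm = 2(8) + 4(14) = 16 + 56 = 72°C
Mismatches (positions where the bases are not complementary): 5 (at positions 2, 4, 5, 8, 14)
Effective Tm = 72 − 5×3 = 72 − 15 = 57°C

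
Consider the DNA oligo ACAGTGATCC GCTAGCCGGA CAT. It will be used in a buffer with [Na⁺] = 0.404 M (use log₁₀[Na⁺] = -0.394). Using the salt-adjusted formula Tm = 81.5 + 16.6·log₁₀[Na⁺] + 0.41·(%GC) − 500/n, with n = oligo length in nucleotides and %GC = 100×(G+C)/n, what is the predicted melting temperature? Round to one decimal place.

76.4°C

Length n = 23. Scanning the sequence gives T=4, G=6, C=7, A=6.
G+C = 13, so %GC = 13/23 × 100 = 56.522%
Salt term: 16.6 × (-0.394) = -6.54
GC term: 0.41 × 56.522 = 23.174; length term: −500/23 = −21.739
Tm = 81.5 + (-6.54) + 23.174 − 21.739 = 76.395 → 76.4°C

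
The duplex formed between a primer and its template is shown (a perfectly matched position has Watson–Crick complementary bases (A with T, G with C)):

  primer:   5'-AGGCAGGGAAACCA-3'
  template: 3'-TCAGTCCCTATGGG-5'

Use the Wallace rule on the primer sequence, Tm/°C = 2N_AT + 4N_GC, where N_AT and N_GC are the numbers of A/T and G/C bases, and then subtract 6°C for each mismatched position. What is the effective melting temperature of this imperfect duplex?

Primer base counts: A=6, T=0, G=5, C=3 → A+T=6, G+C=8
Perfect-match Tm = 2(6) + 4(8) = 12 + 32 = 44°C
Mismatches (positions where the bases are not complementary): 3 (at positions 3, 10, 14)
Effective Tm = 44 − 3×6 = 44 − 18 = 26°C

26°C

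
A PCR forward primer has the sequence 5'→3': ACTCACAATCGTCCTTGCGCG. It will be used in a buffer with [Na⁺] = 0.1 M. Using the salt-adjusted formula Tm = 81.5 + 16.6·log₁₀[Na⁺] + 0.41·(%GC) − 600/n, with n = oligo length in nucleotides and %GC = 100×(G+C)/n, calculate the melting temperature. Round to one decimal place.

59.8°C

Length n = 21. G=4, C=8, T=5, A=4
G+C = 12, so %GC = 12/21 × 100 = 57.143%
Salt term: 16.6 × (-1) = -16.6
GC term: 0.41 × 57.143 = 23.429; length term: −600/21 = −28.571
Tm = 81.5 + (-16.6) + 23.429 − 28.571 = 59.758 → 59.8°C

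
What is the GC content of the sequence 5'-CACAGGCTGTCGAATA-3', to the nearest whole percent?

50%

G=4, T=3, C=4, A=5
G+C = 4 + 4 = 8 out of 16 bases
%GC = 8/16 × 100 = 50% ≈ 50%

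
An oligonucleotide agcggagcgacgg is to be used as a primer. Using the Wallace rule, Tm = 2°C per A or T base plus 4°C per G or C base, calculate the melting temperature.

G=7, A=3, C=3, T=0
So N_AT = 3 and N_GC = 10.
Tm = 2×3 + 4×10 = 46°C

46°C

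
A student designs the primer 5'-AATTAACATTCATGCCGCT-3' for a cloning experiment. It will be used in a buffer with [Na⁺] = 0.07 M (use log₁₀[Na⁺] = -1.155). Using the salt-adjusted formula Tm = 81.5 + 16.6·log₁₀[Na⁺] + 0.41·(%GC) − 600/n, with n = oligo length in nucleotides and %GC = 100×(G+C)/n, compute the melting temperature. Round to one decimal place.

45.9°C

Length n = 19. C=5, G=2, T=6, A=6
G+C = 7, so %GC = 7/19 × 100 = 36.842%
Salt term: 16.6 × (-1.155) = -19.173
GC term: 0.41 × 36.842 = 15.105; length term: −600/19 = −31.579
Tm = 81.5 + (-19.173) + 15.105 − 31.579 = 45.853 → 45.9°C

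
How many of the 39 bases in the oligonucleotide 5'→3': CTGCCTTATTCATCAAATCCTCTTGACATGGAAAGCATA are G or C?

15

Base counts: C=10, T=12, G=5, A=12
Total G or C: 5 + 10 = 15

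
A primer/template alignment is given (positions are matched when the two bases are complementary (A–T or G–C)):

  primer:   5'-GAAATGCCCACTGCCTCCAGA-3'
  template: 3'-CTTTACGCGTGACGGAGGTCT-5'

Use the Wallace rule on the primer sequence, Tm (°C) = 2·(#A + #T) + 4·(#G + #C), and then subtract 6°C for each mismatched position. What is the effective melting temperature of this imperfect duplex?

60°C

Primer base counts: A=6, T=3, G=4, C=8 → A+T=9, G+C=12
Perfect-match Tm = 2(9) + 4(12) = 18 + 48 = 66°C
Mismatches (positions where the bases are not complementary): 1 (at position 8)
Effective Tm = 66 − 1×6 = 66 − 6 = 60°C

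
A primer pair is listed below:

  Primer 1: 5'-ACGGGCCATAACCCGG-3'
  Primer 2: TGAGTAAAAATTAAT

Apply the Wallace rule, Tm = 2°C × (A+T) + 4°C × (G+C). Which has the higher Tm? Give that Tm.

Primer 1: A+T=5, G+C=11 → Tm = 2(5)+4(11) = 54°C
Primer 2: A+T=13, G+C=2 → Tm = 2(13)+4(2) = 34°C
54°C vs 34°C → primer 1 is higher.

Primer 1, 54°C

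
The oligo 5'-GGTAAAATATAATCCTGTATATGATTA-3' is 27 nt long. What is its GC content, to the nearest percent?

22%

G=4, T=10, C=2, A=11
G+C = 4 + 2 = 6 out of 27 bases
%GC = 6/27 × 100 = 22.22% ≈ 22%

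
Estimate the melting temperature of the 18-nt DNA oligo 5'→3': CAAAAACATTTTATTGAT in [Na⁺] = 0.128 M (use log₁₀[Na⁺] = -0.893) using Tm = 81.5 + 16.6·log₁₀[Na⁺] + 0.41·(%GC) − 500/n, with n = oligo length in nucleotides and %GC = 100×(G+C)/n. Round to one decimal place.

Length n = 18. Scanning the sequence gives G=1, T=7, C=2, A=8.
G+C = 3, so %GC = 3/18 × 100 = 16.667%
Salt term: 16.6 × (-0.893) = -14.824
GC term: 0.41 × 16.667 = 6.833; length term: −500/18 = −27.778
Tm = 81.5 + (-14.824) + 6.833 − 27.778 = 45.731 → 45.7°C

45.7°C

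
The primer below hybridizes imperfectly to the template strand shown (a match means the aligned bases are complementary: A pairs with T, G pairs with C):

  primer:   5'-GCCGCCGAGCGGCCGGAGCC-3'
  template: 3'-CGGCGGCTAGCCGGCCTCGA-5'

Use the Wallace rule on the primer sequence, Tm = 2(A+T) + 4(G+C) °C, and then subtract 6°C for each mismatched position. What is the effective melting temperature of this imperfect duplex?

Primer base counts: A=2, T=0, G=9, C=9 → A+T=2, G+C=18
Perfect-match Tm = 2(2) + 4(18) = 4 + 72 = 76°C
Mismatches (positions where the bases are not complementary): 2 (at positions 9, 20)
Effective Tm = 76 − 2×6 = 76 − 12 = 64°C

64°C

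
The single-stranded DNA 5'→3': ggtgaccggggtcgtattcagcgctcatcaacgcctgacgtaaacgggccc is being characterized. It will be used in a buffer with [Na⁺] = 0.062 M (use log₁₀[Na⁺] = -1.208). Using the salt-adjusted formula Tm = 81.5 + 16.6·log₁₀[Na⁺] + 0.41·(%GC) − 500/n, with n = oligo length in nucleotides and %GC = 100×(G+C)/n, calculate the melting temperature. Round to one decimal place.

77.4°C

Length n = 51. Scanning the sequence gives A=10, C=16, G=16, T=9.
G+C = 32, so %GC = 32/51 × 100 = 62.745%
Salt term: 16.6 × (-1.208) = -20.053
GC term: 0.41 × 62.745 = 25.725; length term: −500/51 = −9.804
Tm = 81.5 + (-20.053) + 25.725 − 9.804 = 77.368 → 77.4°C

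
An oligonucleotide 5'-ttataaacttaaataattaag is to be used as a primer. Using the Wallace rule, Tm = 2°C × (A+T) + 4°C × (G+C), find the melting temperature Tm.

46°C

G=1, C=1, T=8, A=11
A+T = 19, G+C = 2
Tm = 2(19) + 4(2) = 38 + 8 = 46°C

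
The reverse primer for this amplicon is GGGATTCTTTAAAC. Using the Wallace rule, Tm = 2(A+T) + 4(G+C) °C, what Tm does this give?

Scanning the sequence gives T=5, C=2, G=3, A=4.
A+T = 9, G+C = 5
Tm = 2×9 + 4×5 = 38°C

38°C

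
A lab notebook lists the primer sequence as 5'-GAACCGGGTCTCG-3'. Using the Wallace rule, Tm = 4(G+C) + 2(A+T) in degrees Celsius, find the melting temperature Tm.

Counting bases: A=2, T=2, C=4, G=5
So N_AT = 4 and N_GC = 9.
Tm = 4·9 + 2·4 = 36 + 8 = 44°C

44°C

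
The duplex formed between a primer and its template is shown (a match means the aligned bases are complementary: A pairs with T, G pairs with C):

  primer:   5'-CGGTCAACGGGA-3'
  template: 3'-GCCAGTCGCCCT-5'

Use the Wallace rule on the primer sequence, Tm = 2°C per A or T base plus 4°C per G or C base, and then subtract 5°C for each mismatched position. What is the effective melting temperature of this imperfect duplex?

35°C

Primer base counts: A=3, T=1, G=5, C=3 → A+T=4, G+C=8
Perfect-match Tm = 2(4) + 4(8) = 8 + 32 = 40°C
Mismatches (positions where the bases are not complementary): 1 (at position 7)
Effective Tm = 40 − 1×5 = 40 − 5 = 35°C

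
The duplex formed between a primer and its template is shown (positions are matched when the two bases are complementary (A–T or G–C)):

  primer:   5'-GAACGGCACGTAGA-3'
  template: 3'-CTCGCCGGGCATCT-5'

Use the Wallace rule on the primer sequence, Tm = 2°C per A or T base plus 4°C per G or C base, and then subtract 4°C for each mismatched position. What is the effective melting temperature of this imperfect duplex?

Primer base counts: A=5, T=1, G=5, C=3 → A+T=6, G+C=8
Perfect-match Tm = 2(6) + 4(8) = 12 + 32 = 44°C
Mismatches (positions where the bases are not complementary): 2 (at positions 3, 8)
Effective Tm = 44 − 2×4 = 44 − 8 = 36°C

36°C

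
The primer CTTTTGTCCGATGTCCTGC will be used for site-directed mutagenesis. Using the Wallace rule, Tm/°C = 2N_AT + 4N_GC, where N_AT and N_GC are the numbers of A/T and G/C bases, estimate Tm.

A=1, C=6, T=8, G=4
A+T = 9, G+C = 10
Tm = 4·10 + 2·9 = 40 + 18 = 58°C

58°C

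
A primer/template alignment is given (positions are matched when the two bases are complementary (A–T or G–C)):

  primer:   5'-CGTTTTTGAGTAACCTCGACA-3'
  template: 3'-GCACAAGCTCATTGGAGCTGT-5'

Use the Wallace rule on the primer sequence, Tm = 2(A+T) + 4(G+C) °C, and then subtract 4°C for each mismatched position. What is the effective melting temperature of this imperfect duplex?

52°C

Primer base counts: A=5, T=7, G=4, C=5 → A+T=12, G+C=9
Perfect-match Tm = 2(12) + 4(9) = 24 + 36 = 60°C
Mismatches (positions where the bases are not complementary): 2 (at positions 4, 7)
Effective Tm = 60 − 2×4 = 60 − 8 = 52°C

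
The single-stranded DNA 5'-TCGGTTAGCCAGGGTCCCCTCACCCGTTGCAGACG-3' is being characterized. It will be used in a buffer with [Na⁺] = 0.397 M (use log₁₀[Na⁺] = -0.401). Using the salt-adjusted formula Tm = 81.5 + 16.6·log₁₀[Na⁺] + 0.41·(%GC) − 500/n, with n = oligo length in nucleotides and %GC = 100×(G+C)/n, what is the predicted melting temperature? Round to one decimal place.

Length n = 35. Base counts: G=10, C=13, A=5, T=7
G+C = 23, so %GC = 23/35 × 100 = 65.714%
Salt term: 16.6 × (-0.401) = -6.657
GC term: 0.41 × 65.714 = 26.943; length term: −500/35 = −14.286
Tm = 81.5 + (-6.657) + 26.943 − 14.286 = 87.5 → 87.5°C

87.5°C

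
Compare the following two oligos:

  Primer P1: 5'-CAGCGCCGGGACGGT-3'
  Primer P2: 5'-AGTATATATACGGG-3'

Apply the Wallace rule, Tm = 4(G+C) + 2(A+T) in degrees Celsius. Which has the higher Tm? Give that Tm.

Primer P1, 54°C

Primer P1: A+T=3, G+C=12 → Tm = 2(3)+4(12) = 54°C
Primer P2: A+T=9, G+C=5 → Tm = 2(9)+4(5) = 38°C
54°C vs 38°C → primer P1 is higher.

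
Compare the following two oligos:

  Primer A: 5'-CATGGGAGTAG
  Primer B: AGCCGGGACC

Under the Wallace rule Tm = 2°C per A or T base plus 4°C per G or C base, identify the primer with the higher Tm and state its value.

Primer A: A+T=5, G+C=6 → Tm = 2(5)+4(6) = 34°C
Primer B: A+T=2, G+C=8 → Tm = 2(2)+4(8) = 36°C
34°C vs 36°C → primer B is higher.

Primer B, 36°C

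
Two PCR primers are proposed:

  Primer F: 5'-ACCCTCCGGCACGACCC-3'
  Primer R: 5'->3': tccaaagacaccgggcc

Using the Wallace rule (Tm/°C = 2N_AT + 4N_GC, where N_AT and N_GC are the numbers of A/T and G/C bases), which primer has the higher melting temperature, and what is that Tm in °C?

Primer F: A+T=4, G+C=13 → Tm = 2(4)+4(13) = 60°C
Primer R: A+T=6, G+C=11 → Tm = 2(6)+4(11) = 56°C
60°C vs 56°C → primer F is higher.

Primer F, 60°C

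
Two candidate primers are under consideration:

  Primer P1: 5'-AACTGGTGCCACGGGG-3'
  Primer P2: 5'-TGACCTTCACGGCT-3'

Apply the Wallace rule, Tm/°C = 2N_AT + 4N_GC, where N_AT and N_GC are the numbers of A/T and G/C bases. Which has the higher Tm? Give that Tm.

Primer P1: A+T=5, G+C=11 → Tm = 2(5)+4(11) = 54°C
Primer P2: A+T=6, G+C=8 → Tm = 2(6)+4(8) = 44°C
54°C vs 44°C → primer P1 is higher.

Primer P1, 54°C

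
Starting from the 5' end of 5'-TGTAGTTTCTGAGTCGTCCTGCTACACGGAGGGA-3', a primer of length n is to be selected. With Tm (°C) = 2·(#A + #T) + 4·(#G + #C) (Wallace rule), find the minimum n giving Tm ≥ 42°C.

First 14 bases: TGTAGTTTCTGAGT → Tm = 38°C (< 42°C)
First 15 bases: TGTAGTTTCTGAGTC → Tm = 42°C (≥ 42°C)
Each additional base adds 2°C (A/T) or 4°C (G/C), so Tm is non-decreasing in n; n = 15 is the first length to reach 42°C.

n = 15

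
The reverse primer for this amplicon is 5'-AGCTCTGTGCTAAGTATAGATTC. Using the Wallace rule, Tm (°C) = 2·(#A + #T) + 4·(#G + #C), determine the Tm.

Scanning the sequence gives T=8, A=6, G=5, C=4.
So N_AT = 14 and N_GC = 9.
Tm = 2×14 + 4×9 = 64°C

64°C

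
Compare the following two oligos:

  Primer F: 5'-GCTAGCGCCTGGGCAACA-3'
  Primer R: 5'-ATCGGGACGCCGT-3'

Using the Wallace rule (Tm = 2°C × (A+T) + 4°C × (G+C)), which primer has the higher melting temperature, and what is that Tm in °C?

Primer F, 60°C

Primer F: A+T=6, G+C=12 → Tm = 2(6)+4(12) = 60°C
Primer R: A+T=4, G+C=9 → Tm = 2(4)+4(9) = 44°C
60°C vs 44°C → primer F is higher.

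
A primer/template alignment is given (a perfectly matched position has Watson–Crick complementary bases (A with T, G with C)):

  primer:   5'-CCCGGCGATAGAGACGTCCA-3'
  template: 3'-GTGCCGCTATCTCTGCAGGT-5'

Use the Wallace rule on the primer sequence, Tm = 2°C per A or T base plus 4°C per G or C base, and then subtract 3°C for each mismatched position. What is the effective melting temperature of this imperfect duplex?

63°C

Primer base counts: A=5, T=2, G=6, C=7 → A+T=7, G+C=13
Perfect-match Tm = 2(7) + 4(13) = 14 + 52 = 66°C
Mismatches (positions where the bases are not complementary): 1 (at position 2)
Effective Tm = 66 − 1×3 = 66 − 3 = 63°C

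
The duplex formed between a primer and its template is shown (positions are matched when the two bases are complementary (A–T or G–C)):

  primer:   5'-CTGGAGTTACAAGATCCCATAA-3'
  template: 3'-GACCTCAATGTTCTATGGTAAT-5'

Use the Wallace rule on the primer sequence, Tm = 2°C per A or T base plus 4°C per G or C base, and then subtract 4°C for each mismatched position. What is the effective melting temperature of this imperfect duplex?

Primer base counts: A=8, T=5, G=4, C=5 → A+T=13, G+C=9
Perfect-match Tm = 2(13) + 4(9) = 26 + 36 = 62°C
Mismatches (positions where the bases are not complementary): 2 (at positions 16, 21)
Effective Tm = 62 − 2×4 = 62 − 8 = 54°C

54°C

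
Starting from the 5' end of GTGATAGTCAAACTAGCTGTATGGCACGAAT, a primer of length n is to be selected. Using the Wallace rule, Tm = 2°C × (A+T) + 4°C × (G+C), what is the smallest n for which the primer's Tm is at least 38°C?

n = 14

First 13 bases: GTGATAGTCAAAC → Tm = 36°C (< 38°C)
First 14 bases: GTGATAGTCAAACT → Tm = 38°C (≥ 38°C)
Since every base adds ≥2°C, Tm only increases with n, so the threshold is first crossed at n = 14.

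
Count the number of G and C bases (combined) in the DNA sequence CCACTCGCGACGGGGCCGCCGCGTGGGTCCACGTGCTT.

29

A=3, C=15, G=14, T=6
Total G or C: 14 + 15 = 29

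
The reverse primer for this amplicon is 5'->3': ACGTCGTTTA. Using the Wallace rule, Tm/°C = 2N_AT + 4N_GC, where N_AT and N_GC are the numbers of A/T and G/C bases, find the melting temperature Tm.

Scanning the sequence gives G=2, T=4, A=2, C=2.
So N_AT = 6 and N_GC = 4.
Tm = 2×6 + 4×4 = 28°C

28°C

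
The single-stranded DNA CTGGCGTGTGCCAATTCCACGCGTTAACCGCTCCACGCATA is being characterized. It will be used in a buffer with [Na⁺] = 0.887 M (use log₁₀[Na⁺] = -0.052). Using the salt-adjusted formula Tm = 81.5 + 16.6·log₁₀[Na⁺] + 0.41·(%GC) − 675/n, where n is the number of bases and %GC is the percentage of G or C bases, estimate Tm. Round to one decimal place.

Length n = 41. G=9, C=15, T=9, A=8
G+C = 24, so %GC = 24/41 × 100 = 58.537%
Salt term: 16.6 × (-0.052) = -0.863
GC term: 0.41 × 58.537 = 24; length term: −675/41 = −16.463
Tm = 81.5 + (-0.863) + 24 − 16.463 = 88.174 → 88.2°C

88.2°C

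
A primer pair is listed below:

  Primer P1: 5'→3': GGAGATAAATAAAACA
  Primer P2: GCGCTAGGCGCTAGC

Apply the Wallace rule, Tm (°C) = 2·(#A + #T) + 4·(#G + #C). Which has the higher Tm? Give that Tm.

Primer P2, 52°C

Primer P1: A+T=12, G+C=4 → Tm = 2(12)+4(4) = 40°C
Primer P2: A+T=4, G+C=11 → Tm = 2(4)+4(11) = 52°C
40°C vs 52°C → primer P2 is higher.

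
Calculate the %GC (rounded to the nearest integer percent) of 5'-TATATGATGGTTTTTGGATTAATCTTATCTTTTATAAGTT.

20%

Scanning the sequence gives A=10, C=2, G=6, T=22.
G+C = 6 + 2 = 8 out of 40 bases
%GC = 8/40 × 100 = 20% ≈ 20%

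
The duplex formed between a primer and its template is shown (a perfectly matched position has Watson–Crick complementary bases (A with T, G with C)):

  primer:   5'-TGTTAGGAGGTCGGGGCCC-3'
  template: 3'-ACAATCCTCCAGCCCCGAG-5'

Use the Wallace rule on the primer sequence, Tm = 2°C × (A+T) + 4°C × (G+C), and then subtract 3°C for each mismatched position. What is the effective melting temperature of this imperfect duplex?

Primer base counts: A=2, T=4, G=9, C=4 → A+T=6, G+C=13
Perfect-match Tm = 2(6) + 4(13) = 12 + 52 = 64°C
Mismatches (positions where the bases are not complementary): 1 (at position 18)
Effective Tm = 64 − 1×3 = 64 − 3 = 61°C

61°C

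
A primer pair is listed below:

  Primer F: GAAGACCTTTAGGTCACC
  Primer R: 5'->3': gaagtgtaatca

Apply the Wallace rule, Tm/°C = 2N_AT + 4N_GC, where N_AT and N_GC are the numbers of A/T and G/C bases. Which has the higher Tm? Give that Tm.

Primer F: A+T=9, G+C=9 → Tm = 2(9)+4(9) = 54°C
Primer R: A+T=8, G+C=4 → Tm = 2(8)+4(4) = 32°C
54°C vs 32°C → primer F is higher.

Primer F, 54°C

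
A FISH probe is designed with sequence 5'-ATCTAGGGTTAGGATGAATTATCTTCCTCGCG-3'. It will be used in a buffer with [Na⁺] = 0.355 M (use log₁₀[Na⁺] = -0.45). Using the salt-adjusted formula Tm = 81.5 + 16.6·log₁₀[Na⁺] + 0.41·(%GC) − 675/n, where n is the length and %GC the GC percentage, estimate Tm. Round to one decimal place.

Length n = 32. Scanning the sequence gives A=7, G=8, C=6, T=11.
G+C = 14, so %GC = 14/32 × 100 = 43.75%
Salt term: 16.6 × (-0.45) = -7.47
GC term: 0.41 × 43.75 = 17.938; length term: −675/32 = −21.094
Tm = 81.5 + (-7.47) + 17.938 − 21.094 = 70.874 → 70.9°C

70.9°C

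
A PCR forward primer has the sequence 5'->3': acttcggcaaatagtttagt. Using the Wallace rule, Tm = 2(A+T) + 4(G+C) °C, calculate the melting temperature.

Scanning the sequence gives G=4, C=3, A=6, T=7.
AT pairs contribute 13, GC pairs contribute 7.
Tm = 2×13 + 4×7 = 54°C

54°C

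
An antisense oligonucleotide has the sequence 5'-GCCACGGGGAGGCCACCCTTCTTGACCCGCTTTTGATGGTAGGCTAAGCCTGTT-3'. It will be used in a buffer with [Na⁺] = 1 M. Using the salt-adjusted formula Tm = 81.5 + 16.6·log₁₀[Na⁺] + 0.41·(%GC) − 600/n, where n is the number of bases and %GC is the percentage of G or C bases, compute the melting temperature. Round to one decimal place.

Length n = 54. Base counts: G=16, T=14, C=16, A=8
G+C = 32, so %GC = 32/54 × 100 = 59.259%
Salt term: 16.6 × (0) = 0
GC term: 0.41 × 59.259 = 24.296; length term: −600/54 = −11.111
Tm = 81.5 + (0) + 24.296 − 11.111 = 94.685 → 94.7°C

94.7°C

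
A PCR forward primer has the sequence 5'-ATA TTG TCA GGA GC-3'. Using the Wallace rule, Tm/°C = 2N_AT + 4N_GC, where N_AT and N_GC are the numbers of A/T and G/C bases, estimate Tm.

Base counts: C=2, T=4, G=4, A=4
A+T = 8, G+C = 6
Tm = 4·6 + 2·8 = 24 + 16 = 40°C

40°C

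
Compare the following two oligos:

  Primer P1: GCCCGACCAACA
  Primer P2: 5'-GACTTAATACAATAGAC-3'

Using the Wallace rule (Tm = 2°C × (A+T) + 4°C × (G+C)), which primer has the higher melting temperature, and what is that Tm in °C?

Primer P2, 44°C

Primer P1: A+T=4, G+C=8 → Tm = 2(4)+4(8) = 40°C
Primer P2: A+T=12, G+C=5 → Tm = 2(12)+4(5) = 44°C
40°C vs 44°C → primer P2 is higher.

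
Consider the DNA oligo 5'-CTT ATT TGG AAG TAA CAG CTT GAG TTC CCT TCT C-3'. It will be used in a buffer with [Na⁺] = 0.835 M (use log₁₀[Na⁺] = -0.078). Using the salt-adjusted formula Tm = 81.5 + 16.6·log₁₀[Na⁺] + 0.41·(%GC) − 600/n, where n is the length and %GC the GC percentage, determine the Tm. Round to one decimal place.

Length n = 34. C=8, A=7, G=6, T=13
G+C = 14, so %GC = 14/34 × 100 = 41.176%
Salt term: 16.6 × (-0.078) = -1.295
GC term: 0.41 × 41.176 = 16.882; length term: −600/34 = −17.647
Tm = 81.5 + (-1.295) + 16.882 − 17.647 = 79.44 → 79.4°C

79.4°C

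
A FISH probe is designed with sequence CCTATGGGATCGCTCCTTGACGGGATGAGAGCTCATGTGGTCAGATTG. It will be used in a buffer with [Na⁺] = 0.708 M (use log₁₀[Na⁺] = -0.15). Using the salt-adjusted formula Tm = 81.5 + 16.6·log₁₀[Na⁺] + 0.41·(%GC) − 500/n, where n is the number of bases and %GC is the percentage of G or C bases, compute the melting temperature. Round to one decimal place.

Length n = 48. Base counts: T=13, A=9, C=10, G=16
G+C = 26, so %GC = 26/48 × 100 = 54.167%
Salt term: 16.6 × (-0.15) = -2.49
GC term: 0.41 × 54.167 = 22.208; length term: −500/48 = −10.417
Tm = 81.5 + (-2.49) + 22.208 − 10.417 = 90.801 → 90.8°C

90.8°C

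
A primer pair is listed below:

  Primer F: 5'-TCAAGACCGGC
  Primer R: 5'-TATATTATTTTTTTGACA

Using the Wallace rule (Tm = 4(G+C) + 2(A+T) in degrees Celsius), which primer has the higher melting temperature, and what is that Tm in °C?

Primer F: A+T=4, G+C=7 → Tm = 2(4)+4(7) = 36°C
Primer R: A+T=16, G+C=2 → Tm = 2(16)+4(2) = 40°C
36°C vs 40°C → primer R is higher.

Primer R, 40°C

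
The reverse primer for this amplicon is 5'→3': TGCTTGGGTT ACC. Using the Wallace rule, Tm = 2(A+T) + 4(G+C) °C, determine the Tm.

Scanning the sequence gives T=5, A=1, G=4, C=3.
A+T = 6, G+C = 7
Tm = 4·7 + 2·6 = 28 + 12 = 40°C

40°C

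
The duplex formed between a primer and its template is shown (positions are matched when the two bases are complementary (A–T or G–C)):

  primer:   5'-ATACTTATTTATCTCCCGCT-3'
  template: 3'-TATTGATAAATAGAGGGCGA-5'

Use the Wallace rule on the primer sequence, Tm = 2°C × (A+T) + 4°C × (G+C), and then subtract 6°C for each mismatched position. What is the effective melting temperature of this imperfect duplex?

Primer base counts: A=4, T=9, G=1, C=6 → A+T=13, G+C=7
Perfect-match Tm = 2(13) + 4(7) = 26 + 28 = 54°C
Mismatches (positions where the bases are not complementary): 2 (at positions 4, 5)
Effective Tm = 54 − 2×6 = 54 − 12 = 42°C

42°C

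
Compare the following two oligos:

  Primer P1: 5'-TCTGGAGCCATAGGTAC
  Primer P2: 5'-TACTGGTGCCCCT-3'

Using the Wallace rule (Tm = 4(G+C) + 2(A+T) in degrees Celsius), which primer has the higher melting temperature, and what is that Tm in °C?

Primer P1, 52°C

Primer P1: A+T=8, G+C=9 → Tm = 2(8)+4(9) = 52°C
Primer P2: A+T=5, G+C=8 → Tm = 2(5)+4(8) = 42°C
52°C vs 42°C → primer P1 is higher.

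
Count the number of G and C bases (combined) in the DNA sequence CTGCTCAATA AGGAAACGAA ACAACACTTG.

12

A=13, G=5, C=7, T=5
Total G or C: 5 + 7 = 12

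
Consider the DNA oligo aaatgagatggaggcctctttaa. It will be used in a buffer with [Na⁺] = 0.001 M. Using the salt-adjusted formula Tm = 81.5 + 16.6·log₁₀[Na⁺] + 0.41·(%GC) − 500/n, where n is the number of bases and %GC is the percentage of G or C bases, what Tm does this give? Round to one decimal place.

Length n = 23. Counting bases: T=6, G=6, C=3, A=8
G+C = 9, so %GC = 9/23 × 100 = 39.13%
Salt term: 16.6 × (-3) = -49.8
GC term: 0.41 × 39.13 = 16.043; length term: −500/23 = −21.739
Tm = 81.5 + (-49.8) + 16.043 − 21.739 = 26.004 → 26.0°C

26.0°C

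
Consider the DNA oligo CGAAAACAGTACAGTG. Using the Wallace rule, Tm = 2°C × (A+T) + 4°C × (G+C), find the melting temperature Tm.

46°C

Counting bases: T=2, G=4, C=3, A=7
So N_AT = 9 and N_GC = 7.
Tm = 2×9 + 4×7 = 46°C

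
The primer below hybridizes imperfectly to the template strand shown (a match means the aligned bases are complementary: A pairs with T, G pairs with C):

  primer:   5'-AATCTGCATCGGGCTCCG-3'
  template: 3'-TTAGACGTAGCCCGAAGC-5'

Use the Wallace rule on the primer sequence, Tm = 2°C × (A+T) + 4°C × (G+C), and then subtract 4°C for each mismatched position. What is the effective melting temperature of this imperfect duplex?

54°C

Primer base counts: A=3, T=4, G=5, C=6 → A+T=7, G+C=11
Perfect-match Tm = 2(7) + 4(11) = 14 + 44 = 58°C
Mismatches (positions where the bases are not complementary): 1 (at position 16)
Effective Tm = 58 − 1×4 = 58 − 4 = 54°C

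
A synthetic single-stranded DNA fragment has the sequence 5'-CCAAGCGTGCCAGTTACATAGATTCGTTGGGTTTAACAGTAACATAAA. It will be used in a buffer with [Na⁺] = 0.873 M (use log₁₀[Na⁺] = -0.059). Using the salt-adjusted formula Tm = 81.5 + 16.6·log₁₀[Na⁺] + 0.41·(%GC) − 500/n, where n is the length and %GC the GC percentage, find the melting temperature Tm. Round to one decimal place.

Length n = 48. Base counts: G=10, T=13, A=16, C=9
G+C = 19, so %GC = 19/48 × 100 = 39.583%
Salt term: 16.6 × (-0.059) = -0.979
GC term: 0.41 × 39.583 = 16.229; length term: −500/48 = −10.417
Tm = 81.5 + (-0.979) + 16.229 − 10.417 = 86.333 → 86.3°C

86.3°C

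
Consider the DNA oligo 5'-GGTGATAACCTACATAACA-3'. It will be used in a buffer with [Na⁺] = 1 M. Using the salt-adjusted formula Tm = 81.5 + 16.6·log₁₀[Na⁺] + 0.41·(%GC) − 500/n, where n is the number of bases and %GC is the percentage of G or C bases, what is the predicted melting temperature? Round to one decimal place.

Length n = 19. Scanning the sequence gives T=4, G=3, A=8, C=4.
G+C = 7, so %GC = 7/19 × 100 = 36.842%
Salt term: 16.6 × (0) = 0
GC term: 0.41 × 36.842 = 15.105; length term: −500/19 = −26.316
Tm = 81.5 + (0) + 15.105 − 26.316 = 70.289 → 70.3°C

70.3°C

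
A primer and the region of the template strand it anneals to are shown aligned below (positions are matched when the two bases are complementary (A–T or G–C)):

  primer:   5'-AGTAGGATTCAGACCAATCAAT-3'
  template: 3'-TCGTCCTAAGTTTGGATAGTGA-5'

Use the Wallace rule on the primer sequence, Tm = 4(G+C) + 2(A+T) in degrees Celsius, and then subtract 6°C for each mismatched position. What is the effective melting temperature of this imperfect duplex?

36°C

Primer base counts: A=9, T=5, G=4, C=4 → A+T=14, G+C=8
Perfect-match Tm = 2(14) + 4(8) = 28 + 32 = 60°C
Mismatches (positions where the bases are not complementary): 4 (at positions 3, 12, 16, 21)
Effective Tm = 60 − 4×6 = 60 − 24 = 36°C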